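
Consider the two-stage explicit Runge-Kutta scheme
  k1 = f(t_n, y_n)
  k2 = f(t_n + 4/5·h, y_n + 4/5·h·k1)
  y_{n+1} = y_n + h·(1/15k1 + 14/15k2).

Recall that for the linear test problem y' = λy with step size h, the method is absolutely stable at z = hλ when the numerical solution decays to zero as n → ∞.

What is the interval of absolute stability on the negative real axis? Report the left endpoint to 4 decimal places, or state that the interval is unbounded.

z∈(-1.3393,0).

On y'=λy, z=hλ:
  k1=λy_n ⇒ h·k1=z·y_n;  k2=λ(1+4/5z)y_n ⇒ h·k2=z(1+4/5z)y_n
  y_{n+1}/y_n = 1 + 1/15z + 14/15z(1+4/5z) = 1 + z + 56/75z²
  R(z) = 1 + z + 56/75z².

Find x<0 with |R(x)|<1.
x=-1.29: |R|=0.9525
R=1: x+56/75x²=0 ⇒ x=−75/56=-1.3393; min R=1−1/(4·56/75)=0.6652>−1
Confirm numerically:
  x=-1.305: |R|=0.96659 <1
  x=-1.138: |R|=0.82897 <1
  x=-1.115: |R|=0.81327 <1
  x=-1.660: |R|=1.39751 >1
  x=-1.443: |R|=1.11175 >1
Interval (-1.3393, 0).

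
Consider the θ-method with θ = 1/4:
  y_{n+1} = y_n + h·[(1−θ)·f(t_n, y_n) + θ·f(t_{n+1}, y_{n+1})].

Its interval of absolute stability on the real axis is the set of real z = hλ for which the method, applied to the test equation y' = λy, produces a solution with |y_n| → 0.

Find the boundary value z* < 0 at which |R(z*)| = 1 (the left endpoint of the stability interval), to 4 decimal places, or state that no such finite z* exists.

z* = -4.0000.

On y'=λy, z=hλ:
  y_{n+1} = y_n + z·[3/4·y_n + 1/4·y_{n+1}] ⇒ (1 − 1/4z)y_{n+1} = (1 + 3/4z)y_n
  so R(z) = (1 + 3/4z)/(1 − 1/4z).

Boundary: |R(x)|=1, x<0.
x=-1.7: |R|=0.1930
R=−1: 1+3/4x = −1+1/4x ⇒ -1/2x=2 ⇒ x=2/(-1/2)=-4.0000
Confirm numerically:
  x=-3.026: |R|=0.72274 <1
  x=-2.801: |R|=0.64740 <1
  x=-2.623: |R|=0.58418 <1
  x=-4.556: |R|=1.12997 >1
  x=-4.430: |R|=1.10202 >1
  x=-4.135: |R|=1.03319 >1
Interval (-4.0000, 0).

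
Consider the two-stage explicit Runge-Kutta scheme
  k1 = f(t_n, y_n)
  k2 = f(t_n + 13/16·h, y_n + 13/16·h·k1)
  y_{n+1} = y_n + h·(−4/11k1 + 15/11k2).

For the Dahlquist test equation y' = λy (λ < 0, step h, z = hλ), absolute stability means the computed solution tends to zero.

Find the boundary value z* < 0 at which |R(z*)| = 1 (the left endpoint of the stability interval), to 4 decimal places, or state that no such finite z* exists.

left endpoint -0.9026.

Set f=λy, z=hλ:
  k1=λy_n ⇒ h·k1=z·y_n;  k2=λ(1+13/16z)y_n ⇒ h·k2=z(1+13/16z)y_n
  y_{n+1}/y_n = 1 − 4/11z + 15/11z(1+13/16z) = 1 + z + 195/176z²
  Hence R(z) = 1 + z + 195/176z².

Need |R(x)|<1, x<0.
x=-1.63: |R|=2.3137
R=1: x+195/176x²=0 ⇒ x=−176/195=-0.9026; min R=1−1/(4·195/176)=0.7744>−1
Confirm numerically:
  x=-0.845: |R|=0.94611 <1
  x=-0.839: |R|=0.94091 <1
  x=-0.701: |R|=0.84345 <1
  x=-0.402: |R|=0.77705 <1
  x=-1.311: |R|=1.59326 >1
  x=-1.235: |R|=1.45488 >1
  x=-1.064: |R|=1.19031 >1
So |R|<1 on (-0.9026, 0).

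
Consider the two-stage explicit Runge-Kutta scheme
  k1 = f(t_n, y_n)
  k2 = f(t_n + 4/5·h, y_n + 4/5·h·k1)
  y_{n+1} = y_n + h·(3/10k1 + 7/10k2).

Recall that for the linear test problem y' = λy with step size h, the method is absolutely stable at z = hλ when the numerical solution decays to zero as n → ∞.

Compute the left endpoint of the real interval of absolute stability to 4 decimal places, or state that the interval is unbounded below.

left endpoint -1.7857.

With y'=λy (z=hλ):
  k1=λy_n ⇒ h·k1=z·y_n;  k2=λ(1+4/5z)y_n ⇒ h·k2=z(1+4/5z)y_n
  y_{n+1}/y_n = 1 + 3/10z + 7/10z(1+4/5z) = 1 + z + 14/25z²
  so R(z) = 1 + z + 14/25z².

Solve |R(x)|<1 on ℝ⁻.
x=-0.64: |R|=0.5894
R=1: x+14/25x²=0 ⇒ x=−25/14=-1.7857; min R=1−1/(4·14/25)=0.5536>−1
Confirm numerically:
  x=-1.674: |R|=0.89527 <1
  x=-0.935: |R|=0.55457 <1
  x=-0.792: |R|=0.55927 <1
  x=-1.973: |R|=1.20693 >1
  x=-1.839: |R|=1.05488 >1
So |R|<1 on (-1.7857, 0).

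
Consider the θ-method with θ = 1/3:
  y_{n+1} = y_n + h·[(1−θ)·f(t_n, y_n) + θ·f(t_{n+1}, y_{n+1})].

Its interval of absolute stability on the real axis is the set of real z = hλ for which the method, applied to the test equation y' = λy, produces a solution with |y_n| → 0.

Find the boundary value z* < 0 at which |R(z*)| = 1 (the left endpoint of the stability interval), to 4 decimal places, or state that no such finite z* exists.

With y'=λy (z=hλ):
  y_{n+1} = y_n + z·[2/3·y_n + 1/3·y_{n+1}] ⇒ (1 − 1/3z)y_{n+1} = (1 + 2/3z)y_n
  ⇒ R(z) = (1 + 2/3z)/(1 − 1/3z).

Solve |R(x)|<1 on ℝ⁻.
x=-0.83: |R|=0.3499
R=−1: 1+2/3x = −1+1/3x ⇒ -1/3x=2 ⇒ x=2/(-1/3)=-6.0000
Confirm numerically:
  x=-3.750: |R|=0.66667 <1
  x=-3.589: |R|=0.63409 <1
  x=-2.776: |R|=0.44183 <1
  x=-2.608: |R|=0.39515 <1
  x=-6.474: |R|=1.05003 >1
  x=-6.188: |R|=1.02046 >1
  x=-6.084: |R|=1.00925 >1
Stable set (-6.0000, 0).

z* = -6.0000.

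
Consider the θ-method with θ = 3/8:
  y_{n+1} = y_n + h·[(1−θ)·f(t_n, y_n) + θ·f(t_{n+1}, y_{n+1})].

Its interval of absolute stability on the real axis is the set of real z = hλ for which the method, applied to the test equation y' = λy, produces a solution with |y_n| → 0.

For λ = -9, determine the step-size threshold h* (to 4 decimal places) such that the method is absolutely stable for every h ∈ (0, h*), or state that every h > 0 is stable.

(-8.0000,0); λ=-9 ⇒ h* = (8)/9 = 0.8889.

With y'=λy (z=hλ):
  y_{n+1} = y_n + z·[5/8·y_n + 3/8·y_{n+1}] ⇒ (1 − 3/8z)y_{n+1} = (1 + 5/8z)y_n
  so R(z) = (1 + 5/8z)/(1 − 3/8z).

Boundary: |R(x)|=1, x<0.
x=-1.28: |R|=0.1351
R=−1: 1+5/8x = −1+3/8x ⇒ -1/4x=2 ⇒ x=2/(-1/4)=-8.0000
Confirm numerically:
  x=-7.595: |R|=0.97369 <1
  x=-7.385: |R|=0.95921 <1
  x=-7.034: |R|=0.93361 <1
  x=-6.137: |R|=0.85892 <1
  x=-8.373: |R|=1.02252 >1
  x=-8.332: |R|=1.02012 >1
  x=-8.138: |R|=1.00851 >1
Stable set (-8.0000, 0).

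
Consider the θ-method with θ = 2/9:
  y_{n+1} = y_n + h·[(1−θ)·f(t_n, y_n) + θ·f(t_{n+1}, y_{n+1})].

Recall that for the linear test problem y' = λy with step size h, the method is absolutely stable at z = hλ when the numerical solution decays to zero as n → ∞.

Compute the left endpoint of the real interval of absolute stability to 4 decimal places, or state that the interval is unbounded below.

On y'=λy, z=hλ:
  y_{n+1} = y_n + z·[7/9·y_n + 2/9·y_{n+1}] ⇒ (1 − 2/9z)y_{n+1} = (1 + 7/9z)y_n
  ⇒ R(z) = (1 + 7/9z)/(1 − 2/9z).

Boundary: |R(x)|=1, x<0.
x=-1.03: |R|=0.1618
R=−1: 1+7/9x = −1+2/9x ⇒ -5/9x=2 ⇒ x=2/(-5/9)=-3.6000
Confirm numerically:
  x=-3.549: |R|=0.98416 <1
  x=-2.891: |R|=0.76018 <1
  x=-2.713: |R|=0.69257 <1
  x=-4.176: |R|=1.16598 >1
  x=-4.051: |R|=1.13186 >1
Interval (-3.6000, 0).

left endpoint -3.6000.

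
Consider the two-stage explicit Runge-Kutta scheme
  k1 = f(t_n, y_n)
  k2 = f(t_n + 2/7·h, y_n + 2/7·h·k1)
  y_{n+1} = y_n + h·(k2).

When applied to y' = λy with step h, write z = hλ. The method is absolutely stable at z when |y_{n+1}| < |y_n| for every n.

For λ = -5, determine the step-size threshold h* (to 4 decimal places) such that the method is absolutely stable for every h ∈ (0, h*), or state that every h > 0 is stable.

(-3.5000,0); λ=-5 ⇒ h* = (7/2)/5 = 0.7000.

With y'=λy (z=hλ):
  k1=λy_n ⇒ h·k1=z·y_n;  k2=λ(1+2/7z)y_n ⇒ h·k2=z(1+2/7z)y_n
  y_{n+1}/y_n = 1 + z(1+2/7z) = 1 + z + 2/7z²
  ⇒ R(z) = 1 + z + 2/7z².

Solve |R(x)|<1 on ℝ⁻.
x=-0.78: |R|=0.3938
R=1: x+2/7x²=0 ⇒ x=−7/2=-3.5000; min R=1−1/(4·2/7)=0.1250>−1
Confirm numerically:
  x=-3.231: |R|=0.75167 <1
  x=-1.841: |R|=0.12737 <1
  x=-1.472: |R|=0.14708 <1
  x=-3.891: |R|=1.43468 >1
  x=-3.858: |R|=1.39462 >1
  x=-3.710: |R|=1.22260 >1
So |R|<1 on (-3.5000, 0).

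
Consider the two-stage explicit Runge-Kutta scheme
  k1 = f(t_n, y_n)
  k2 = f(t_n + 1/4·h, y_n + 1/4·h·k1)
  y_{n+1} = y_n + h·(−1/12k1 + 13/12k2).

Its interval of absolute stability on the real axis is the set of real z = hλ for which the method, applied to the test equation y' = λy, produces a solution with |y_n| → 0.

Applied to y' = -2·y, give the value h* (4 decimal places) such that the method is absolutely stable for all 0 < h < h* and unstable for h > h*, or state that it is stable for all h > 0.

Test eqn y'=λy, z=hλ:
  k1=λy_n ⇒ h·k1=z·y_n;  k2=λ(1+1/4z)y_n ⇒ h·k2=z(1+1/4z)y_n
  y_{n+1}/y_n = 1 − 1/12z + 13/12z(1+1/4z) = 1 + z + 13/48z²
  so R(z) = 1 + z + 13/48z².

Find x<0 with |R(x)|<1.
x=-0.98: |R|=0.2801
R=1: x+13/48x²=0 ⇒ x=−48/13=-3.6923; min R=1−1/(4·13/48)=0.0769>−1
Confirm numerically:
  x=-3.516: |R|=0.83211 <1
  x=-3.447: |R|=0.77099 <1
  x=-3.225: |R|=0.59184 <1
  x=-3.027: |R|=0.45457 <1
  x=-4.156: |R|=1.52192 >1
  x=-3.730: |R|=1.03808 >1
Stable set (-3.6923, 0).

(-3.6923,0); λ=-2 ⇒ h* = (48/13)/2 = 1.8462.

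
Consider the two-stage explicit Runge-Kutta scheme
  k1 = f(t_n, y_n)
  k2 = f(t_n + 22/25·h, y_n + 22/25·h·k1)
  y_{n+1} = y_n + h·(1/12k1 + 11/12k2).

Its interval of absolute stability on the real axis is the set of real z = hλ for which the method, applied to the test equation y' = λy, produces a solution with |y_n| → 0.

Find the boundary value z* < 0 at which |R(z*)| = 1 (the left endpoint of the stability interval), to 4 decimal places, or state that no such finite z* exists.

With y'=λy (z=hλ):
  k1=λy_n ⇒ h·k1=z·y_n;  k2=λ(1+22/25z)y_n ⇒ h·k2=z(1+22/25z)y_n
  y_{n+1}/y_n = 1 + 1/12z + 11/12z(1+22/25z) = 1 + z + 121/150z²
  ⇒ R(z) = 1 + z + 121/150z².

Boundary: |R(x)|=1, x<0.
x=-0.71: |R|=0.6966
R=1: x+121/150x²=0 ⇒ x=−150/121=-1.2397; min R=1−1/(4·121/150)=0.6901>−1
Confirm numerically:
  x=-1.080: |R|=0.86090 <1
  x=-1.005: |R|=0.80975 <1
  x=-0.878: |R|=0.74385 <1
  x=-0.710: |R|=0.69664 <1
  x=-1.485: |R|=1.29388 >1
  x=-1.429: |R|=1.21825 >1
Interval (-1.2397, 0).

z* = -1.2397.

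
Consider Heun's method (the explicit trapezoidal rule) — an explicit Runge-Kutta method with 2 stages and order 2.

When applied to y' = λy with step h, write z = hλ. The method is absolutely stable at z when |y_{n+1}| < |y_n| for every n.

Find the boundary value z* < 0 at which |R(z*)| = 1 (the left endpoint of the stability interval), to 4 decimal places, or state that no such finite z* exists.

On y'=λy, z=hλ:
  order 2, 2-stage ⇒ R(z)=1+z+z^2/2
  (e.g. R(-1.67)=0.72445, |R|=0.72445)

Find x<0 with |R(x)|<1.
x=-1.67: |R|=0.7244
|R(-2.34)|=1.3978 |R(-2.11)|=1.1160 |R(-1.37)|=0.5685
Bisect:
  x_lo=-2.4173 |R|=1.5043  x_hi=-0.3527 |R|=0.7095
  mid=-1.38500 |R|=0.57411 →hi
  mid=-1.90113 |R|=0.90602 →hi
  mid=-2.15920 |R|=1.17187 →lo
  mid=-2.03017 |R|=1.03062 →lo
  mid=-1.96565 |R|=0.96624 →hi
  mid=-1.99791 |R|=0.99791 →hi
  mid=-2.01404 |R|=1.01414 →lo
  mid=-2.00597 |R|=1.00599 →lo
  mid=-2.00194 |R|=1.00194 →lo
  ...
  [-2.00005,-1.99992] ⇒ x*=-2.0000
Stable set (-2.0000, 0).

left endpoint -2.0000.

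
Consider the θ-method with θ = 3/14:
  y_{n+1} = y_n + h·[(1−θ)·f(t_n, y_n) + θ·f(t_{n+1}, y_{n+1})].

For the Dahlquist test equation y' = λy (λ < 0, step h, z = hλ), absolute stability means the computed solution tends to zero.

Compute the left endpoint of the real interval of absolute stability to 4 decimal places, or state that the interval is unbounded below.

Set f=λy, z=hλ:
  y_{n+1} = y_n + z·[11/14·y_n + 3/14·y_{n+1}] ⇒ (1 − 3/14z)y_{n+1} = (1 + 11/14z)y_n
  R(z) = (1 + 11/14z)/(1 − 3/14z).

Boundary: |R(x)|=1, x<0.
x=-0.97: |R|=0.1969
R=−1: 1+11/14x = −1+3/14x ⇒ -4/7x=2 ⇒ x=2/(-4/7)=-3.5000
Confirm numerically:
  x=-3.144: |R|=0.87846 <1
  x=-3.057: |R|=0.84705 <1
  x=-2.688: |R|=0.70558 <1
  x=-2.406: |R|=0.58752 <1
  x=-3.824: |R|=1.10176 >1
  x=-3.608: |R|=1.03481 >1
Stable set (-3.5000, 0).

left endpoint -3.5000.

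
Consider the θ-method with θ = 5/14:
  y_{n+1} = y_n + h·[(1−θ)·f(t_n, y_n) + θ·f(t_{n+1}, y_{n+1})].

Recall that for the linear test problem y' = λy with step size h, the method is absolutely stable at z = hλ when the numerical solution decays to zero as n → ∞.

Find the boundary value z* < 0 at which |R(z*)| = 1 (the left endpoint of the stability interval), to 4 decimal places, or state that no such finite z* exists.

Test eqn y'=λy, z=hλ:
  y_{n+1} = y_n + z·[9/14·y_n + 5/14·y_{n+1}] ⇒ (1 − 5/14z)y_{n+1} = (1 + 9/14z)y_n
  Hence R(z) = (1 + 9/14z)/(1 − 5/14z).

Need |R(x)|<1, x<0.
x=-1.57: |R|=0.0059
R=−1: 1+9/14x = −1+5/14x ⇒ -2/7x=2 ⇒ x=2/(-2/7)=-7.0000
Confirm numerically:
  x=-4.257: |R|=0.68905 <1
  x=-3.950: |R|=0.63852 <1
  x=-3.915: |R|=0.63246 <1
  x=-3.642: |R|=0.58299 <1
  x=-7.548: |R|=1.04237 >1
  x=-7.339: |R|=1.02675 >1
  x=-7.226: |R|=1.01803 >1
Stable set (-7.0000, 0).

left endpoint -7.0000.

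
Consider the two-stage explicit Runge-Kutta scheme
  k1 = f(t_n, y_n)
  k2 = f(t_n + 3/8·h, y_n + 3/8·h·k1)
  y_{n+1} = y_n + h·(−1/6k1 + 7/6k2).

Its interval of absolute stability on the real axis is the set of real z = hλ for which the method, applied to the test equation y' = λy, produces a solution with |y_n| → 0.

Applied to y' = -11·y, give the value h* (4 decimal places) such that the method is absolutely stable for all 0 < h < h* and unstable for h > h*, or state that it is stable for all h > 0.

Test eqn y'=λy, z=hλ:
  k1=λy_n ⇒ h·k1=z·y_n;  k2=λ(1+3/8z)y_n ⇒ h·k2=z(1+3/8z)y_n
  y_{n+1}/y_n = 1 − 1/6z + 7/6z(1+3/8z) = 1 + z + 7/16z²
  so R(z) = 1 + z + 7/16z².

Solve |R(x)|<1 on ℝ⁻.
x=-1.03: |R|=0.4341
R=1: x+7/16x²=0 ⇒ x=−16/7=-2.2857; min R=1−1/(4·7/16)=0.4286>−1
Confirm numerically:
  x=-1.426: |R|=0.46365 <1
  x=-1.424: |R|=0.46315 <1
  x=-1.137: |R|=0.42859 <1
  x=-2.865: |R|=1.72610 >1
  x=-2.353: |R|=1.06927 >1
Stable set (-2.2857, 0).

(-2.2857,0); λ=-11 ⇒ h* = (16/7)/11 = 0.2078.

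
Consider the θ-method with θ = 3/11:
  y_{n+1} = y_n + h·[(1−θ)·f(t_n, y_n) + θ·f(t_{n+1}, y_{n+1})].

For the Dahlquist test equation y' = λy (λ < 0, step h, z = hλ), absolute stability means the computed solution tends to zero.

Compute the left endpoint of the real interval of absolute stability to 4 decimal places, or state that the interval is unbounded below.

Set f=λy, z=hλ:
  y_{n+1} = y_n + z·[8/11·y_n + 3/11·y_{n+1}] ⇒ (1 − 3/11z)y_{n+1} = (1 + 8/11z)y_n
  Hence R(z) = (1 + 8/11z)/(1 − 3/11z).

Find x<0 with |R(x)|<1.
x=-0.65: |R|=0.4479
R=−1: 1+8/11x = −1+3/11x ⇒ -5/11x=2 ⇒ x=2/(-5/11)=-4.4000
Confirm numerically:
  x=-3.806: |R|=0.86752 <1
  x=-3.643: |R|=0.82740 <1
  x=-3.149: |R|=0.69409 <1
  x=-1.983: |R|=0.28698 <1
  x=-4.806: |R|=1.07986 >1
  x=-4.759: |R|=1.07101 >1
So |R|<1 on (-4.4000, 0).

left endpoint -4.4000.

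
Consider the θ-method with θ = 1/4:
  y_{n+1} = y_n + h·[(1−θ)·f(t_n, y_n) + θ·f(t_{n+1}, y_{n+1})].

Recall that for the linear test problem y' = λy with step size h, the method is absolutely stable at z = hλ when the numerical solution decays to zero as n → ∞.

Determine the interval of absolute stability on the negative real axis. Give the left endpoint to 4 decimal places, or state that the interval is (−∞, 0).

On y'=λy, z=hλ:
  y_{n+1} = y_n + z·[3/4·y_n + 1/4·y_{n+1}] ⇒ (1 − 1/4z)y_{n+1} = (1 + 3/4z)y_n
  Hence R(z) = (1 + 3/4z)/(1 − 1/4z).

Boundary: |R(x)|=1, x<0.
x=-0.52: |R|=0.5398
R=−1: 1+3/4x = −1+1/4x ⇒ -1/2x=2 ⇒ x=2/(-1/2)=-4.0000
Confirm numerically:
  x=-3.129: |R|=0.75565 <1
  x=-1.833: |R|=0.25699 <1
  x=-1.831: |R|=0.25605 <1
  x=-4.333: |R|=1.07992 >1
  x=-4.253: |R|=1.06131 >1
So |R|<1 on (-4.0000, 0).

z∈(-4.0000,0).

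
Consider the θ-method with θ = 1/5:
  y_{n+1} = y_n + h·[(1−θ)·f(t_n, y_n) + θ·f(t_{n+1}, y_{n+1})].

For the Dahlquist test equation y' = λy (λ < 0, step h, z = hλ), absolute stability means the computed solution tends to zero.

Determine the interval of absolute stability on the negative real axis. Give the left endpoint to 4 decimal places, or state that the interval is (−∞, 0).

z∈(-3.3333,0).

On y'=λy, z=hλ:
  y_{n+1} = y_n + z·[4/5·y_n + 1/5·y_{n+1}] ⇒ (1 − 1/5z)y_{n+1} = (1 + 4/5z)y_n
  R(z) = (1 + 4/5z)/(1 − 1/5z).

Need |R(x)|<1, x<0.
x=-1.17: |R|=0.0519
R=−1: 1+4/5x = −1+1/5x ⇒ -3/5x=2 ⇒ x=2/(-3/5)=-3.3333
Confirm numerically:
  x=-3.237: |R|=0.96491 <1
  x=-2.142: |R|=0.49958 <1
  x=-1.969: |R|=0.41268 <1
  x=-3.651: |R|=1.11016 >1
  x=-3.551: |R|=1.07637 >1
  x=-3.533: |R|=1.07020 >1
Stable set (-3.3333, 0).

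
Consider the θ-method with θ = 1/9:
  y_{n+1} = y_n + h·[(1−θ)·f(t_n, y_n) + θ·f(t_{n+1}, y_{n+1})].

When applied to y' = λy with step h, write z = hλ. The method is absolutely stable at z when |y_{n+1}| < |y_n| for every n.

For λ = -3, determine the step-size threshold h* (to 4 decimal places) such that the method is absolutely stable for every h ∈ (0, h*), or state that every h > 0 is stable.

(-2.5714,0); λ=-3 ⇒ h* = (18/7)/3 = 0.8571.

Set f=λy, z=hλ:
  y_{n+1} = y_n + z·[8/9·y_n + 1/9·y_{n+1}] ⇒ (1 − 1/9z)y_{n+1} = (1 + 8/9z)y_n
  ⇒ R(z) = (1 + 8/9z)/(1 − 1/9z).

Boundary: |R(x)|=1, x<0.
x=-1.8: |R|=0.5000
R=−1: 1+8/9x = −1+1/9x ⇒ -7/9x=2 ⇒ x=2/(-7/9)=-2.5714
Confirm numerically:
  x=-2.407: |R|=0.89910 <1
  x=-2.250: |R|=0.80000 <1
  x=-1.803: |R|=0.50208 <1
  x=-1.406: |R|=0.21603 <1
  x=-2.831: |R|=1.15358 >1
  x=-2.758: |R|=1.11107 >1
Interval (-2.5714, 0).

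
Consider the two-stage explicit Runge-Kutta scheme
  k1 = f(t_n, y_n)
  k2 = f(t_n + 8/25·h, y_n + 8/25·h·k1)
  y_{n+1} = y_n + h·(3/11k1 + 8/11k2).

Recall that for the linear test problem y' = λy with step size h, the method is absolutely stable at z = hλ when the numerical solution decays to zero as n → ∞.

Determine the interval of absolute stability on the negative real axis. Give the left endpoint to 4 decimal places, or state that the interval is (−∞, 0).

With y'=λy (z=hλ):
  k1=λy_n ⇒ h·k1=z·y_n;  k2=λ(1+8/25z)y_n ⇒ h·k2=z(1+8/25z)y_n
  y_{n+1}/y_n = 1 + 3/11z + 8/11z(1+8/25z) = 1 + z + 64/275z²
  so R(z) = 1 + z + 64/275z².

Find x<0 with |R(x)|<1.
x=-1.24: |R|=0.1178
R=1: x+64/275x²=0 ⇒ x=−275/64=-4.2969; min R=1−1/(4·64/275)=-0.0742>−1
Confirm numerically:
  x=-4.142: |R|=0.85071 <1
  x=-3.098: |R|=0.13562 <1
  x=-2.230: |R|=0.07267 <1
  x=-2.165: |R|=0.07415 <1
  x=-4.883: |R|=1.66608 >1
  x=-4.671: |R|=1.40670 >1
  x=-4.445: |R|=1.15323 >1
Interval (-4.2969, 0).

z∈(-4.2969,0).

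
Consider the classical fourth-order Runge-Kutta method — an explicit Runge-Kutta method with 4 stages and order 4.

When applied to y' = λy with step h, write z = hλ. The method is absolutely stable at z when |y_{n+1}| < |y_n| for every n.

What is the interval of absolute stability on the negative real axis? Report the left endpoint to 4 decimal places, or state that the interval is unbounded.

Test eqn y'=λy, z=hλ:
  order 4, 4-stage ⇒ R(z)=1+z+z^2/2+z^3/6+z^4/24
  (e.g. R(-1.4)=0.28273, |R|=0.28273)

Need |R(x)|<1, x<0.
x=-1.4: |R|=0.2827
|R(-2.99)|=1.3551 |R(-2.89)|=1.1697 |R(-1.79)|=0.2839
Bisect:
  x_lo=-3.3255 |R|=2.1703  x_hi=-0.0767 |R|=0.9262
  mid=-1.70108 |R|=0.27425 →hi
  mid=-2.51328 |R|=0.66158 →hi
  mid=-2.91938 |R|=1.22171 →lo
  mid=-2.71633 |R|=0.90090 →hi
  mid=-2.81785 |R|=1.05021 →lo
  mid=-2.76709 |R|=0.97290 →hi
  mid=-2.79247 |R|=1.01088 →lo
  mid=-2.77978 |R|=0.99172 →hi
  mid=-2.78613 |R|=1.00126 →lo
  ...
  [-2.78533,-2.78513] ⇒ x*=-2.7853
So |R|<1 on (-2.7853, 0).

z∈(-2.7853,0).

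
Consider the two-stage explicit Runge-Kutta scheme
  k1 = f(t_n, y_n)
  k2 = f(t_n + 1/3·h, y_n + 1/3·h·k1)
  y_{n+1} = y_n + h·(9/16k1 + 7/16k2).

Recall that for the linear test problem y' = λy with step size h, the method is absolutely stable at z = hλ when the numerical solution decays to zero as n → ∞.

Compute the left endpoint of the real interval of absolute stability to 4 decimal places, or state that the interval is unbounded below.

Test eqn y'=λy, z=hλ:
  k1=λy_n ⇒ h·k1=z·y_n;  k2=λ(1+1/3z)y_n ⇒ h·k2=z(1+1/3z)y_n
  y_{n+1}/y_n = 1 + 9/16z + 7/16z(1+1/3z) = 1 + z + 7/48z²
  ⇒ R(z) = 1 + z + 7/48z².

Boundary: |R(x)|=1, x<0.
x=-0.95: |R|=0.1816
R=1: x+7/48x²=0 ⇒ x=−48/7=-6.8571; min R=1−1/(4·7/48)=-0.7143>−1
Confirm numerically:
  x=-6.034: |R|=0.27567 <1
  x=-3.208: |R|=0.70719 <1
  x=-2.865: |R|=0.66797 <1
  x=-7.344: |R|=1.52142 >1
  x=-7.330: |R|=1.50546 >1
  x=-7.294: |R|=1.46469 >1
Stable set (-6.8571, 0).

left endpoint -6.8571.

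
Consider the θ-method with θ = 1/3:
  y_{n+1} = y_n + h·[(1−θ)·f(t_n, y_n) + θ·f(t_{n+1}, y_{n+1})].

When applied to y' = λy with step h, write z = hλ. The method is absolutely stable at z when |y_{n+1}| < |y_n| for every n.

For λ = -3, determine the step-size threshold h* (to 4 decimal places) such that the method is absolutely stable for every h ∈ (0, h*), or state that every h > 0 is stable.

(-6.0000,0); λ=-3 ⇒ h* = (6)/3 = 2.0000.

Test eqn y'=λy, z=hλ:
  y_{n+1} = y_n + z·[2/3·y_n + 1/3·y_{n+1}] ⇒ (1 − 1/3z)y_{n+1} = (1 + 2/3z)y_n
  R(z) = (1 + 2/3z)/(1 − 1/3z).

Find x<0 with |R(x)|<1.
x=-1.32: |R|=0.0833
R=−1: 1+2/3x = −1+1/3x ⇒ -1/3x=2 ⇒ x=2/(-1/3)=-6.0000
Confirm numerically:
  x=-5.944: |R|=0.99374 <1
  x=-5.483: |R|=0.93905 <1
  x=-3.643: |R|=0.64519 <1
  x=-2.962: |R|=0.49044 <1
  x=-6.177: |R|=1.01929 >1
  x=-6.168: |R|=1.01832 >1
  x=-6.156: |R|=1.01704 >1
Stable set (-6.0000, 0).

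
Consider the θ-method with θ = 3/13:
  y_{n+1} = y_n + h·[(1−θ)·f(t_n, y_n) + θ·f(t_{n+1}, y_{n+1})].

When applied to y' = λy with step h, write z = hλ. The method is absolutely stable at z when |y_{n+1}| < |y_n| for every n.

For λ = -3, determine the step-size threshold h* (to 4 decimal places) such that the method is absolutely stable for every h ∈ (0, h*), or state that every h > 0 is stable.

With y'=λy (z=hλ):
  y_{n+1} = y_n + z·[10/13·y_n + 3/13·y_{n+1}] ⇒ (1 − 3/13z)y_{n+1} = (1 + 10/13z)y_n
  so R(z) = (1 + 10/13z)/(1 − 3/13z).

Solve |R(x)|<1 on ℝ⁻.
x=-1.09: |R|=0.1291
R=−1: 1+10/13x = −1+3/13x ⇒ -7/13x=2 ⇒ x=2/(-7/13)=-3.7143
Confirm numerically:
  x=-3.361: |R|=0.89286 <1
  x=-2.752: |R|=0.68310 <1
  x=-2.220: |R|=0.46796 <1
  x=-1.749: |R|=0.24607 <1
  x=-4.203: |R|=1.13359 >1
  x=-4.014: |R|=1.08378 >1
  x=-3.852: |R|=1.03926 >1
So |R|<1 on (-3.7143, 0).

(-3.7143,0); λ=-3 ⇒ h* = (26/7)/3 = 1.2381.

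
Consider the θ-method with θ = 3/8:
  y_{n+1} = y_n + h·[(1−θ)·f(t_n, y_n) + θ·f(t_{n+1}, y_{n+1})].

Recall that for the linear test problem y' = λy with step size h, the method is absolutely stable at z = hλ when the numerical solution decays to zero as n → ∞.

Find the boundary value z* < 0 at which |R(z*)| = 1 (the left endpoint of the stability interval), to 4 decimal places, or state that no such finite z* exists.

left endpoint -8.0000.

With y'=λy (z=hλ):
  y_{n+1} = y_n + z·[5/8·y_n + 3/8·y_{n+1}] ⇒ (1 − 3/8z)y_{n+1} = (1 + 5/8z)y_n
  R(z) = (1 + 5/8z)/(1 − 3/8z).

Solve |R(x)|<1 on ℝ⁻.
x=-1.74: |R|=0.0530
R=−1: 1+5/8x = −1+3/8x ⇒ -1/4x=2 ⇒ x=2/(-1/4)=-8.0000
Confirm numerically:
  x=-7.803: |R|=0.98746 <1
  x=-6.675: |R|=0.90544 <1
  x=-4.127: |R|=0.61994 <1
  x=-3.218: |R|=0.45825 <1
  x=-8.594: |R|=1.03517 >1
  x=-8.238: |R|=1.01455 >1
  x=-8.080: |R|=1.00496 >1
Interval (-8.0000, 0).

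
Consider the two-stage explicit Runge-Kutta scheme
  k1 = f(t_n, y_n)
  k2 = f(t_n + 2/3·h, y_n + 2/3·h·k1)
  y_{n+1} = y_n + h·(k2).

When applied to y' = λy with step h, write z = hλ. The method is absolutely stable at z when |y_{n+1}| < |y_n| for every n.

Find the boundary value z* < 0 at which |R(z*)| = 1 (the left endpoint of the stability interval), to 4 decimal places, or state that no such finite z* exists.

left endpoint -1.5000.

On y'=λy, z=hλ:
  k1=λy_n ⇒ h·k1=z·y_n;  k2=λ(1+2/3z)y_n ⇒ h·k2=z(1+2/3z)y_n
  y_{n+1}/y_n = 1 + z(1+2/3z) = 1 + z + 2/3z²
  Hence R(z) = 1 + z + 2/3z².

Boundary: |R(x)|=1, x<0.
x=-0.72: |R|=0.6256
R=1: x+2/3x²=0 ⇒ x=−3/2=-1.5000; min R=1−1/(4·2/3)=0.6250>−1
Confirm numerically:
  x=-1.298: |R|=0.82520 <1
  x=-1.221: |R|=0.77289 <1
  x=-0.969: |R|=0.65697 <1
  x=-2.046: |R|=1.74474 >1
  x=-2.022: |R|=1.70366 >1
  x=-1.781: |R|=1.33364 >1
So |R|<1 on (-1.5000, 0).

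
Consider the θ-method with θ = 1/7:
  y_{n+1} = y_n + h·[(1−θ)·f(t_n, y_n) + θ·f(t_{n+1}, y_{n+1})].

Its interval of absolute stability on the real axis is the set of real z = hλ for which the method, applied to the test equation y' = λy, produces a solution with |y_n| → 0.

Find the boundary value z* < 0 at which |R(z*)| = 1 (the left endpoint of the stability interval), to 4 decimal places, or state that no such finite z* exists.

Set f=λy, z=hλ:
  y_{n+1} = y_n + z·[6/7·y_n + 1/7·y_{n+1}] ⇒ (1 − 1/7z)y_{n+1} = (1 + 6/7z)y_n
  ⇒ R(z) = (1 + 6/7z)/(1 − 1/7z).

Find x<0 with |R(x)|<1.
x=-0.54: |R|=0.4987
R=−1: 1+6/7x = −1+1/7x ⇒ -5/7x=2 ⇒ x=2/(-5/7)=-2.8000
Confirm numerically:
  x=-2.748: |R|=0.97333 <1
  x=-2.295: |R|=0.72835 <1
  x=-1.344: |R|=0.12752 <1
  x=-3.322: |R|=1.25286 >1
  x=-3.014: |R|=1.10685 >1
Interval (-2.8000, 0).

z* = -2.8000.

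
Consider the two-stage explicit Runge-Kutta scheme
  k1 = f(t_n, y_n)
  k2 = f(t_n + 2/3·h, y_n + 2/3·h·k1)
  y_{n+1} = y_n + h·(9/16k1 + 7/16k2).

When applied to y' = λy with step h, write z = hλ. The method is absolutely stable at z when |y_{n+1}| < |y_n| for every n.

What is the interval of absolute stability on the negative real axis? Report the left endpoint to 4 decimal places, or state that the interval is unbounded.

Set f=λy, z=hλ:
  k1=λy_n ⇒ h·k1=z·y_n;  k2=λ(1+2/3z)y_n ⇒ h·k2=z(1+2/3z)y_n
  y_{n+1}/y_n = 1 + 9/16z + 7/16z(1+2/3z) = 1 + z + 7/24z²
  Hence R(z) = 1 + z + 7/24z².

Find x<0 with |R(x)|<1.
x=-1.02: |R|=0.2835
R=1: x+7/24x²=0 ⇒ x=−24/7=-3.4286; min R=1−1/(4·7/24)=0.1429>−1
Confirm numerically:
  x=-3.399: |R|=0.97068 <1
  x=-2.987: |R|=0.61530 <1
  x=-2.806: |R|=0.49048 <1
  x=-2.538: |R|=0.34075 <1
  x=-3.949: |R|=1.59943 >1
  x=-3.888: |R|=1.52099 >1
  x=-3.692: |R|=1.28367 >1
Interval (-3.4286, 0).

(-3.4286, 0).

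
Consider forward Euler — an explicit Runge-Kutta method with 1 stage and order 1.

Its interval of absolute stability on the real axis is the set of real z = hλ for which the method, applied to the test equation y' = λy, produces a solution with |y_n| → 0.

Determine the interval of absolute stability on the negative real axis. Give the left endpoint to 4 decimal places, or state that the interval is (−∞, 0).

z∈(-2.0000,0).

Set f=λy, z=hλ:
  order 1, 1-stage ⇒ R(z)=1+z
  (e.g. R(-0.89)=0.11000, |R|=0.11000)

Boundary: |R(x)|=1, x<0.
x=-0.89: |R|=0.1100
|R(-1.31)|=0.3100 |R(-1.02)|=0.0200 |R(-0.62)|=0.3800
Bisect:
  x_lo=-2.7024 |R|=1.7024  x_hi=-0.2730 |R|=0.7270
  mid=-1.48768 |R|=0.48768 →hi
  mid=-2.09503 |R|=1.09503 →lo
  mid=-1.79136 |R|=0.79136 →hi
  mid=-1.94320 |R|=0.94320 →hi
  mid=-2.01911 |R|=1.01911 →lo
  mid=-1.98116 |R|=0.98116 →hi
  mid=-2.00014 |R|=1.00014 →lo
  ...
  [-2.00014,-1.99999] ⇒ x*=-2.0000
Stable set (-2.0000, 0).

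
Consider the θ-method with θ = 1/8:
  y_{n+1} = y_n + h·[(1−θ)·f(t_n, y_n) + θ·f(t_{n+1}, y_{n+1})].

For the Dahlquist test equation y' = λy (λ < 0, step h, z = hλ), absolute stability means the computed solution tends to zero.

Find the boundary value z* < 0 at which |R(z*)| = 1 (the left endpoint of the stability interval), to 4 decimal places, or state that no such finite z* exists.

On y'=λy, z=hλ:
  y_{n+1} = y_n + z·[7/8·y_n + 1/8·y_{n+1}] ⇒ (1 − 1/8z)y_{n+1} = (1 + 7/8z)y_n
  ⇒ R(z) = (1 + 7/8z)/(1 − 1/8z).

Need |R(x)|<1, x<0.
x=-1.47: |R|=0.2418
R=−1: 1+7/8x = −1+1/8x ⇒ -3/4x=2 ⇒ x=2/(-3/4)=-2.6667
Confirm numerically:
  x=-1.929: |R|=0.55424 <1
  x=-1.494: |R|=0.25890 <1
  x=-1.082: |R|=0.04691 <1
  x=-3.160: |R|=1.26523 >1
  x=-3.069: |R|=1.21809 >1
  x=-2.860: |R|=1.10681 >1
So |R|<1 on (-2.6667, 0).

left endpoint -2.6667.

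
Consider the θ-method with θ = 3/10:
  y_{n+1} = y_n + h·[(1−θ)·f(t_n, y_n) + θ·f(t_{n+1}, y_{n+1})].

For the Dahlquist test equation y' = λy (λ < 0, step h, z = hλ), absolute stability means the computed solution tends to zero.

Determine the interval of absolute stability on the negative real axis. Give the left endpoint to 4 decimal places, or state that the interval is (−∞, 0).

z∈(-5.0000,0).

With y'=λy (z=hλ):
  y_{n+1} = y_n + z·[7/10·y_n + 3/10·y_{n+1}] ⇒ (1 − 3/10z)y_{n+1} = (1 + 7/10z)y_n
  ⇒ R(z) = (1 + 7/10z)/(1 − 3/10z).

Need |R(x)|<1, x<0.
x=-0.46: |R|=0.5958
R=−1: 1+7/10x = −1+3/10x ⇒ -2/5x=2 ⇒ x=2/(-2/5)=-5.0000
Confirm numerically:
  x=-4.137: |R|=0.84597 <1
  x=-3.702: |R|=0.75400 <1
  x=-3.133: |R|=0.61503 <1
  x=-3.015: |R|=0.58309 <1
  x=-5.270: |R|=1.04184 >1
  x=-5.050: |R|=1.00795 >1
Interval (-5.0000, 0).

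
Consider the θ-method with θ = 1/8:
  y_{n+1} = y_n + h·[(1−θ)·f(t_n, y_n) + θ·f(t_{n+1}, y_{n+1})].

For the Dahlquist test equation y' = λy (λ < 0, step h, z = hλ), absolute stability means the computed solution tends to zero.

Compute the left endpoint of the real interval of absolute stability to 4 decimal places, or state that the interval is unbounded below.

Set f=λy, z=hλ:
  y_{n+1} = y_n + z·[7/8·y_n + 1/8·y_{n+1}] ⇒ (1 − 1/8z)y_{n+1} = (1 + 7/8z)y_n
  R(z) = (1 + 7/8z)/(1 − 1/8z).

Solve |R(x)|<1 on ℝ⁻.
x=-0.8: |R|=0.2727
R=−1: 1+7/8x = −1+1/8x ⇒ -3/4x=2 ⇒ x=2/(-3/4)=-2.6667
Confirm numerically:
  x=-1.729: |R|=0.42173 <1
  x=-1.716: |R|=0.41293 <1
  x=-1.555: |R|=0.30194 <1
  x=-1.360: |R|=0.16239 <1
  x=-3.259: |R|=1.31566 >1
  x=-2.982: |R|=1.17228 >1
  x=-2.722: |R|=1.03096 >1
Stable set (-2.6667, 0).

left endpoint -2.6667.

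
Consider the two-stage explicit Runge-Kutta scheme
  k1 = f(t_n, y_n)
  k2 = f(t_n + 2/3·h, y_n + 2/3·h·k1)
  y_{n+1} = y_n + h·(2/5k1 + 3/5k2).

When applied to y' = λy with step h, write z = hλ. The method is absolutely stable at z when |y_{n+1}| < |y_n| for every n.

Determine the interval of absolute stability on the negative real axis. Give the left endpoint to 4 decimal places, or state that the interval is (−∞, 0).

With y'=λy (z=hλ):
  k1=λy_n ⇒ h·k1=z·y_n;  k2=λ(1+2/3z)y_n ⇒ h·k2=z(1+2/3z)y_n
  y_{n+1}/y_n = 1 + 2/5z + 3/5z(1+2/3z) = 1 + z + 2/5z²
  ⇒ R(z) = 1 + z + 2/5z².

Solve |R(x)|<1 on ℝ⁻.
x=-0.79: |R|=0.4596
R=1: x+2/5x²=0 ⇒ x=−5/2=-2.5000; min R=1−1/(4·2/5)=0.3750>−1
Confirm numerically:
  x=-1.824: |R|=0.50679 <1
  x=-1.779: |R|=0.48694 <1
  x=-1.033: |R|=0.39384 <1
  x=-2.949: |R|=1.52964 >1
  x=-2.852: |R|=1.40156 >1
  x=-2.614: |R|=1.11920 >1
So |R|<1 on (-2.5000, 0).

z∈(-2.5000,0).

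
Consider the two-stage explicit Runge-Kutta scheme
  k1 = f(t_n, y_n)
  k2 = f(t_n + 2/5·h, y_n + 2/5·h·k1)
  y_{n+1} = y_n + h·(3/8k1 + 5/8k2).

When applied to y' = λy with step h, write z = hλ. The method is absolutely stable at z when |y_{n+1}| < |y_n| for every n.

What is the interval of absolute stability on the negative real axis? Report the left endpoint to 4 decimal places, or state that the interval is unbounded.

Test eqn y'=λy, z=hλ:
  k1=λy_n ⇒ h·k1=z·y_n;  k2=λ(1+2/5z)y_n ⇒ h·k2=z(1+2/5z)y_n
  y_{n+1}/y_n = 1 + 3/8z + 5/8z(1+2/5z) = 1 + z + 1/4z²
  so R(z) = 1 + z + 1/4z².

Solve |R(x)|<1 on ℝ⁻.
x=-0.95: |R|=0.2756
R=1: x+1/4x²=0 ⇒ x=−4=-4.0000; min R=1−1/(4·1/4)=0.0000>−1
Confirm numerically:
  x=-3.161: |R|=0.33698 <1
  x=-2.762: |R|=0.14516 <1
  x=-2.072: |R|=0.00130 <1
  x=-1.839: |R|=0.00648 <1
  x=-4.510: |R|=1.57502 >1
  x=-4.190: |R|=1.19903 >1
  x=-4.125: |R|=1.12891 >1
Stable set (-4.0000, 0).

(-4.0000, 0).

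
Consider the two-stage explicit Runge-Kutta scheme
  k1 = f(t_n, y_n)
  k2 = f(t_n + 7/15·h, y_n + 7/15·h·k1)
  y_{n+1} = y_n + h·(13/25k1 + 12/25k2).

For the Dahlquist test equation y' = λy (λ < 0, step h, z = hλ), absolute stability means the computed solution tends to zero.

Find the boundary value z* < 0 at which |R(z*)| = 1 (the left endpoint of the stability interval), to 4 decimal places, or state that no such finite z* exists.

z* = -4.4643.

With y'=λy (z=hλ):
  k1=λy_n ⇒ h·k1=z·y_n;  k2=λ(1+7/15z)y_n ⇒ h·k2=z(1+7/15z)y_n
  y_{n+1}/y_n = 1 + 13/25z + 12/25z(1+7/15z) = 1 + z + 28/125z²
  ⇒ R(z) = 1 + z + 28/125z².

Find x<0 with |R(x)|<1.
x=-1.5: |R|=0.0040
R=1: x+28/125x²=0 ⇒ x=−125/28=-4.4643; min R=1−1/(4·28/125)=-0.1161>−1
Confirm numerically:
  x=-3.970: |R|=0.56044 <1
  x=-3.673: |R|=0.34897 <1
  x=-3.621: |R|=0.31601 <1
  x=-3.287: |R|=0.13318 <1
  x=-4.935: |R|=1.52035 >1
  x=-4.800: |R|=1.36096 >1
  x=-4.661: |R|=1.20538 >1
So |R|<1 on (-4.4643, 0).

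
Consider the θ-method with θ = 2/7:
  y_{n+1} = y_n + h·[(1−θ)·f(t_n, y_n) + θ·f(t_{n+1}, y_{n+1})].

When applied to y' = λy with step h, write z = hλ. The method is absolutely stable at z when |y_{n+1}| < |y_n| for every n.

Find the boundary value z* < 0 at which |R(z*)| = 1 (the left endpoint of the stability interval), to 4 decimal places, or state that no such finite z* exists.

With y'=λy (z=hλ):
  y_{n+1} = y_n + z·[5/7·y_n + 2/7·y_{n+1}] ⇒ (1 − 2/7z)y_{n+1} = (1 + 5/7z)y_n
  R(z) = (1 + 5/7z)/(1 − 2/7z).

Boundary: |R(x)|=1, x<0.
x=-0.33: |R|=0.6984
R=−1: 1+5/7x = −1+2/7x ⇒ -3/7x=2 ⇒ x=2/(-3/7)=-4.6667
Confirm numerically:
  x=-3.360: |R|=0.71429 <1
  x=-3.284: |R|=0.69428 <1
  x=-2.945: |R|=0.59930 <1
  x=-5.266: |R|=1.10256 >1
  x=-5.220: |R|=1.09518 >1
  x=-5.044: |R|=1.06625 >1
So |R|<1 on (-4.6667, 0).

z* = -4.6667.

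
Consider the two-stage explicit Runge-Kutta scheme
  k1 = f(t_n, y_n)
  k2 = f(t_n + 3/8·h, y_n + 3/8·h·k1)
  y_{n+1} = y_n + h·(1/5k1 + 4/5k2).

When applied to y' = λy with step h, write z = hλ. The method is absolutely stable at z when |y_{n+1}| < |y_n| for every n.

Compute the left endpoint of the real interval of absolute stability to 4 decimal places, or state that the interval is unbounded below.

left endpoint -3.3333.

With y'=λy (z=hλ):
  k1=λy_n ⇒ h·k1=z·y_n;  k2=λ(1+3/8z)y_n ⇒ h·k2=z(1+3/8z)y_n
  y_{n+1}/y_n = 1 + 1/5z + 4/5z(1+3/8z) = 1 + z + 3/10z²
  ⇒ R(z) = 1 + z + 3/10z².

Find x<0 with |R(x)|<1.
x=-1.42: |R|=0.1849
R=1: x+3/10x²=0 ⇒ x=−10/3=-3.3333; min R=1−1/(4·3/10)=0.1667>−1
Confirm numerically:
  x=-2.290: |R|=0.28323 <1
  x=-2.235: |R|=0.26357 <1
  x=-1.625: |R|=0.16719 <1
  x=-3.786: |R|=1.51414 >1
  x=-3.428: |R|=1.09736 >1
Interval (-3.3333, 0).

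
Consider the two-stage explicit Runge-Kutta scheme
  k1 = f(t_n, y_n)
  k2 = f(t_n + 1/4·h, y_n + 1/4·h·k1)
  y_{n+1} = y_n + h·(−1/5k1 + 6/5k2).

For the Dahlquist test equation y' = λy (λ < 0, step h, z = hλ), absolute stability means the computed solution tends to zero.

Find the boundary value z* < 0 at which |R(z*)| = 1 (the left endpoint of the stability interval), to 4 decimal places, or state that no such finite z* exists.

With y'=λy (z=hλ):
  k1=λy_n ⇒ h·k1=z·y_n;  k2=λ(1+1/4z)y_n ⇒ h·k2=z(1+1/4z)y_n
  y_{n+1}/y_n = 1 − 1/5z + 6/5z(1+1/4z) = 1 + z + 3/10z²
  so R(z) = 1 + z + 3/10z².

Boundary: |R(x)|=1, x<0.
x=-1.24: |R|=0.2213
R=1: x+3/10x²=0 ⇒ x=−10/3=-3.3333; min R=1−1/(4·3/10)=0.1667>−1
Confirm numerically:
  x=-1.795: |R|=0.17161 <1
  x=-1.765: |R|=0.16957 <1
  x=-1.635: |R|=0.16697 <1
  x=-3.686: |R|=1.38998 >1
  x=-3.500: |R|=1.17500 >1
  x=-3.437: |R|=1.10689 >1
Interval (-3.3333, 0).

left endpoint -3.3333.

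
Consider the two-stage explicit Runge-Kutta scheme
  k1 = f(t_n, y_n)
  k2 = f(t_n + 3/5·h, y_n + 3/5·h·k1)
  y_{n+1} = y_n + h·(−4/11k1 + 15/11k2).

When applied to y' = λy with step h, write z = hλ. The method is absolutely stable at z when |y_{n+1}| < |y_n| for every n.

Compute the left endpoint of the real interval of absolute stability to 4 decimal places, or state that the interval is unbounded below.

Set f=λy, z=hλ:
  k1=λy_n ⇒ h·k1=z·y_n;  k2=λ(1+3/5z)y_n ⇒ h·k2=z(1+3/5z)y_n
  y_{n+1}/y_n = 1 − 4/11z + 15/11z(1+3/5z) = 1 + z + 9/11z²
  ⇒ R(z) = 1 + z + 9/11z².

Need |R(x)|<1, x<0.
x=-1.06: |R|=0.8593
R=1: x+9/11x²=0 ⇒ x=−11/9=-1.2222; min R=1−1/(4·9/11)=0.6944>−1
Confirm numerically:
  x=-1.147: |R|=0.92941 <1
  x=-0.721: |R|=0.70432 <1
  x=-0.598: |R|=0.69459 <1
  x=-1.695: |R|=1.65566 >1
  x=-1.392: |R|=1.19336 >1
So |R|<1 on (-1.2222, 0).

z* = -1.2222.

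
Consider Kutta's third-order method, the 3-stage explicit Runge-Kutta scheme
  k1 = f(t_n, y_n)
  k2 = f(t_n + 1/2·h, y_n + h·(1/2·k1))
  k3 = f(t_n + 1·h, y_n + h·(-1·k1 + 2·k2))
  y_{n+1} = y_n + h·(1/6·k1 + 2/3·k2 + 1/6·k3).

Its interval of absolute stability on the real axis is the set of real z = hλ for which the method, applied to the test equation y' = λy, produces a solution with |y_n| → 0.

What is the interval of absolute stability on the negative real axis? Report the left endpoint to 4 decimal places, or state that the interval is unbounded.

Test eqn y'=λy, z=hλ:
  order 3, 3-stage ⇒ R(z)=1+z+z^2/2+z^3/6
  (e.g. R(-0.6)=0.54400, |R|=0.54400)

Solve |R(x)|<1 on ℝ⁻.
x=-0.6: |R|=0.5440
|R(-1.34)|=0.1568 |R(-1.24)|=0.2110 |R(-0.82)|=0.4243
Bisect:
  x_lo=-3.3882 |R|=3.1310  x_hi=-0.1280 |R|=0.8799
  mid=-1.75809 |R|=0.11832 →hi
  mid=-2.57315 |R|=1.10211 →lo
  mid=-2.16562 |R|=0.51342 →hi
  mid=-2.36938 |R|=0.77934 →hi
  mid=-2.47127 |R|=0.93309 →hi
  mid=-2.52221 |R|=1.01563 →lo
  mid=-2.49674 |R|=0.97387 →hi
  mid=-2.50947 |R|=0.99463 →hi
  ...
  [-2.51286,-2.51266] ⇒ x*=-2.5127
Stable set (-2.5127, 0).

(-2.5127, 0).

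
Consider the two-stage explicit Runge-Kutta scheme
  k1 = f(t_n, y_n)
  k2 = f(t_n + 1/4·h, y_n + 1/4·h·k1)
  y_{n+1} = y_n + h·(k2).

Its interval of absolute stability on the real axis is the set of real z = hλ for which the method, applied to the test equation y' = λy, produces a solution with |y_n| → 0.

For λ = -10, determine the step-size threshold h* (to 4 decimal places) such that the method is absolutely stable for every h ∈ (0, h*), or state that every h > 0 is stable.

Set f=λy, z=hλ:
  k1=λy_n ⇒ h·k1=z·y_n;  k2=λ(1+1/4z)y_n ⇒ h·k2=z(1+1/4z)y_n
  y_{n+1}/y_n = 1 + z(1+1/4z) = 1 + z + 1/4z²
  R(z) = 1 + z + 1/4z².

Find x<0 with |R(x)|<1.
x=-1.34: |R|=0.1089
R=1: x+1/4x²=0 ⇒ x=−4=-4.0000; min R=1−1/(4·1/4)=0.0000>−1
Confirm numerically:
  x=-3.938: |R|=0.93896 <1
  x=-3.841: |R|=0.84732 <1
  x=-2.913: |R|=0.20839 <1
  x=-4.544: |R|=1.61798 >1
  x=-4.442: |R|=1.49084 >1
Interval (-4.0000, 0).

(-4.0000,0); λ=-10 ⇒ h* = (4)/10 = 0.4000.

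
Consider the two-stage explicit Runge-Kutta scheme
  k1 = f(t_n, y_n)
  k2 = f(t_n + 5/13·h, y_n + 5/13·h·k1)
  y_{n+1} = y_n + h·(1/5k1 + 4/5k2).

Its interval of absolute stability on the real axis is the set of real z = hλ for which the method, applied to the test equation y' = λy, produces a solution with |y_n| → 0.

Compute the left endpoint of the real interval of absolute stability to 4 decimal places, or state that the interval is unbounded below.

On y'=λy, z=hλ:
  k1=λy_n ⇒ h·k1=z·y_n;  k2=λ(1+5/13z)y_n ⇒ h·k2=z(1+5/13z)y_n
  y_{n+1}/y_n = 1 + 1/5z + 4/5z(1+5/13z) = 1 + z + 4/13z²
  ⇒ R(z) = 1 + z + 4/13z².

Need |R(x)|<1, x<0.
x=-1.27: |R|=0.2263
R=1: x+4/13x²=0 ⇒ x=−13/4=-3.2500; min R=1−1/(4·4/13)=0.1875>−1
Confirm numerically:
  x=-3.227: |R|=0.97716 <1
  x=-2.969: |R|=0.74330 <1
  x=-2.719: |R|=0.55576 <1
  x=-1.594: |R|=0.18780 <1
  x=-3.743: |R|=1.56778 >1
  x=-3.434: |R|=1.19442 >1
So |R|<1 on (-3.2500, 0).

z* = -3.2500.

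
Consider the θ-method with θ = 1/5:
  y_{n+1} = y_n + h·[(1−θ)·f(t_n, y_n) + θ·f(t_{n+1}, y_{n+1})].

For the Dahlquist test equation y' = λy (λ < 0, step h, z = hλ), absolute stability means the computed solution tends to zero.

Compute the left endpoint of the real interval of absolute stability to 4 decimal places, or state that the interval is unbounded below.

z* = -3.3333.

Test eqn y'=λy, z=hλ:
  y_{n+1} = y_n + z·[4/5·y_n + 1/5·y_{n+1}] ⇒ (1 − 1/5z)y_{n+1} = (1 + 4/5z)y_n
  R(z) = (1 + 4/5z)/(1 − 1/5z).

Boundary: |R(x)|=1, x<0.
x=-1.17: |R|=0.0519
R=−1: 1+4/5x = −1+1/5x ⇒ -3/5x=2 ⇒ x=2/(-3/5)=-3.3333
Confirm numerically:
  x=-3.236: |R|=0.96455 <1
  x=-2.849: |R|=0.81488 <1
  x=-1.960: |R|=0.40805 <1
  x=-1.830: |R|=0.33968 <1
  x=-3.856: |R|=1.17706 >1
  x=-3.402: |R|=1.02452 >1
Interval (-3.3333, 0).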